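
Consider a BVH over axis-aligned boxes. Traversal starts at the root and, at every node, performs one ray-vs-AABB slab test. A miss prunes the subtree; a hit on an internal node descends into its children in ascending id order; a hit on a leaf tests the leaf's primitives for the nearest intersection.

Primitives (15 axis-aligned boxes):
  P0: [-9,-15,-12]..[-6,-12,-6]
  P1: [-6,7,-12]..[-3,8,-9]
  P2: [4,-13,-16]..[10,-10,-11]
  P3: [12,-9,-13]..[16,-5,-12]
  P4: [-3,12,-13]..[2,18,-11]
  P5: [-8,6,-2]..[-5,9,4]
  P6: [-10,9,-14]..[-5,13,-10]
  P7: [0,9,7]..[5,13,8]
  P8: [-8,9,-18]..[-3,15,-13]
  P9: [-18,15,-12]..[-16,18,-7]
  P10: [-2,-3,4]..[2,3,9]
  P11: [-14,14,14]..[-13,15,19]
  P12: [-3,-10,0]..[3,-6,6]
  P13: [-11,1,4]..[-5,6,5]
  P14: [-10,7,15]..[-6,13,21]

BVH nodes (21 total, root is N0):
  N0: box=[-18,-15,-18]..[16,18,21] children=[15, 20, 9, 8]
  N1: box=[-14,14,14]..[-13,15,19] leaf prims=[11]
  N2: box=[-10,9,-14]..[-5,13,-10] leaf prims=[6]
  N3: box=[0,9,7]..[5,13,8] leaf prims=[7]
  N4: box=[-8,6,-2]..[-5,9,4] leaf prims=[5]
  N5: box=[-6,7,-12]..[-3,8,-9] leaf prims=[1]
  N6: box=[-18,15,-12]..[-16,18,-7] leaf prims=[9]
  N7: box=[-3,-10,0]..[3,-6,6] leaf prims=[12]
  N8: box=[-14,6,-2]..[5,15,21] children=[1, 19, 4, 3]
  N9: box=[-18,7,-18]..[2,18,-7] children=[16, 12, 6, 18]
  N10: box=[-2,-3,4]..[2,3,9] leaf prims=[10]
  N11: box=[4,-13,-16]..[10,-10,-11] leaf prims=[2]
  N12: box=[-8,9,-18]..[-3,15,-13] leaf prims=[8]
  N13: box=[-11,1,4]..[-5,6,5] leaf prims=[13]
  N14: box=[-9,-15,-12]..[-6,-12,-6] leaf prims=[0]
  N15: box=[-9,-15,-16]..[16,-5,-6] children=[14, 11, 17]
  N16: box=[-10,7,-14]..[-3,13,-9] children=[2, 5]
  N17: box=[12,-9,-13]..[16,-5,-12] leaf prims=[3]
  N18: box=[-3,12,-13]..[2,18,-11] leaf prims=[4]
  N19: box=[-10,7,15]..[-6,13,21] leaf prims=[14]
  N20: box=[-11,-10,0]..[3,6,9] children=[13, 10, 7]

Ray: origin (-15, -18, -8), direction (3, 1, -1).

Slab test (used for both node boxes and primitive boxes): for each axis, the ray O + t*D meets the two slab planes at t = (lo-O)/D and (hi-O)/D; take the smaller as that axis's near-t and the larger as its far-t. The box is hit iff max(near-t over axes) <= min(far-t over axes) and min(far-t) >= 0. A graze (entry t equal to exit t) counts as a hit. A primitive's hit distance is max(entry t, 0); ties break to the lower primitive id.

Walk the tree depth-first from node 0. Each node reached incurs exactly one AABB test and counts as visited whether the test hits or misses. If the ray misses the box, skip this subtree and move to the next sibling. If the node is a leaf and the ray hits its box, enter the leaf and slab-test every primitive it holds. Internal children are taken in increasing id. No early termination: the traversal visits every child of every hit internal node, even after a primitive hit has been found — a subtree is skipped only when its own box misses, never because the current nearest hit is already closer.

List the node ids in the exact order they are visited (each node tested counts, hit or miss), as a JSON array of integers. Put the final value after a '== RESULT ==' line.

Traverse from the root:
N0 x:[-1,31/3] y:[3,36] z:[-29,10] -> hit [3,10], descend [8, 9, 15, 20]
  N8 x:[1/3,20/3] y:[24,33] z:[-29,-6] -> miss, prune
  N9 x:[-1,17/3] y:[25,36] z:[-1,10] -> miss, prune
  N15 x:[2,31/3] y:[3,13] z:[-2,8] -> hit [3,8], descend [11, 14, 17]
    N11 x:[19/3,25/3] y:[5,8] z:[3,8] -> hit [19/3,8] leaf, test {P2@t=19/3}
    N14 x:[2,3] y:[3,6] z:[-2,4] -> hit [3,3] leaf, test {P0@t=3}
    N17 x:[9,31/3] y:[9,13] z:[4,5] -> miss, prune
  N20 x:[4/3,6] y:[8,24] z:[-17,-8] -> miss, prune

Visited [0, 8, 9, 15, 11, 14, 17, 20]. Tests: 8 box, 2 leaf. Nearest: P0.

== RESULT ==
[0, 8, 9, 15, 11, 14, 17, 20]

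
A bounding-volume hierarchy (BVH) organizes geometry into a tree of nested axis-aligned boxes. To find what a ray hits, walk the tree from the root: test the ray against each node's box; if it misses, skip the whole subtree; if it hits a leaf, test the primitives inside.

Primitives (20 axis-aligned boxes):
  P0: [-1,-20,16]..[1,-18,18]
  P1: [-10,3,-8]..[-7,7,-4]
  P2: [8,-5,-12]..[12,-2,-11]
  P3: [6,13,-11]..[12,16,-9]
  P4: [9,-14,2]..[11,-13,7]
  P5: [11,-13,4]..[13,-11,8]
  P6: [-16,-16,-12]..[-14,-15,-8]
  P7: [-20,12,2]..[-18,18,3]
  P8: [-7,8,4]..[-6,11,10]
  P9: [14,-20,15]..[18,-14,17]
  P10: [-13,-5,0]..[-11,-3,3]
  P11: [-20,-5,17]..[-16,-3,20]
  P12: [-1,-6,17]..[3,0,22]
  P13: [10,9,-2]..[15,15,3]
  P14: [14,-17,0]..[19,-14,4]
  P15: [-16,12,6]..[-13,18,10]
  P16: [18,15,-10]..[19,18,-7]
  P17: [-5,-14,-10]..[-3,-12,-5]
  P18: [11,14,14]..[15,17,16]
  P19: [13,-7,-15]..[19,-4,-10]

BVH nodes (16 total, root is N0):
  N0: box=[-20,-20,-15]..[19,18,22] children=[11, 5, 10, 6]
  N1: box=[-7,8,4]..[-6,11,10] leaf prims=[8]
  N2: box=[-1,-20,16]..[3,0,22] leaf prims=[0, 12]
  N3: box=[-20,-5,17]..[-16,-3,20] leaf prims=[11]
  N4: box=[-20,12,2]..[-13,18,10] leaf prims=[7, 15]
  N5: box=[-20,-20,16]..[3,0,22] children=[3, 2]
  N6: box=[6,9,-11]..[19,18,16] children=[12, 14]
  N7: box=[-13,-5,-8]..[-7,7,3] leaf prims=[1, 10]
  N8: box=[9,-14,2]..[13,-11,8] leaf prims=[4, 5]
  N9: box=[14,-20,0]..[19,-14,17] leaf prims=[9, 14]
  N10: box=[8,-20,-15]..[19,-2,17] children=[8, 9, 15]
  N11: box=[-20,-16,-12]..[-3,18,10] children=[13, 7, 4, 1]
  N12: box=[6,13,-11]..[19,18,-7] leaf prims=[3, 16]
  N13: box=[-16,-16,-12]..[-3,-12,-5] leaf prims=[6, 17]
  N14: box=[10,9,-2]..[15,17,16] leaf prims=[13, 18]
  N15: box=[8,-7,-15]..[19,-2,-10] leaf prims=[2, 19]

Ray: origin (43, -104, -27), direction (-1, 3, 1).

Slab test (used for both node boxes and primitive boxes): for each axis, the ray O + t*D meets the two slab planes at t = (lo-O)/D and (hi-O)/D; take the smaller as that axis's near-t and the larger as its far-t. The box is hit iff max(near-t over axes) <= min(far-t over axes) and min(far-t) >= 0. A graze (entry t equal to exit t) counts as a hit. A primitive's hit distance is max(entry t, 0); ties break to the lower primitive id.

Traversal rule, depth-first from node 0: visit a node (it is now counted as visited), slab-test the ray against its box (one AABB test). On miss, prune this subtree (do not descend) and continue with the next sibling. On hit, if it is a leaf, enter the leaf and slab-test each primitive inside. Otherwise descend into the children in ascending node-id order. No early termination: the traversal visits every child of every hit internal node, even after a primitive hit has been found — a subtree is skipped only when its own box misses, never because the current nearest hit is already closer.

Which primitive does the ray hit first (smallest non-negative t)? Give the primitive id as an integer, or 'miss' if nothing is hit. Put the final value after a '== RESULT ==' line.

Trace the traversal:
N0 x:[24,63] y:[28,122/3] z:[12,49] -> hit [28,122/3], descend [5, 6, 10, 11]
  N5 x:[40,63] y:[28,104/3] z:[43,49] -> miss, prune
  N6 x:[24,37] y:[113/3,122/3] z:[16,43] -> miss, prune
  N10 x:[24,35] y:[28,34] z:[12,44] -> hit [28,34], descend [8, 9, 15]
    N8 x:[30,34] y:[30,31] z:[29,35] -> hit [30,31] leaf, test {P4(miss), P5@t=31}
    N9 x:[24,29] y:[28,30] z:[27,44] -> hit [28,29] leaf, test {P9(miss), P14@t=29}
    N15 x:[24,35] y:[97/3,34] z:[12,17] -> miss, prune
  N11 x:[46,63] y:[88/3,122/3] z:[15,37] -> miss, prune

8 AABB tests over nodes [0, 5, 6, 10, 8, 9, 15, 11]; 2 leaves entered; closest P14.

== RESULT ==
14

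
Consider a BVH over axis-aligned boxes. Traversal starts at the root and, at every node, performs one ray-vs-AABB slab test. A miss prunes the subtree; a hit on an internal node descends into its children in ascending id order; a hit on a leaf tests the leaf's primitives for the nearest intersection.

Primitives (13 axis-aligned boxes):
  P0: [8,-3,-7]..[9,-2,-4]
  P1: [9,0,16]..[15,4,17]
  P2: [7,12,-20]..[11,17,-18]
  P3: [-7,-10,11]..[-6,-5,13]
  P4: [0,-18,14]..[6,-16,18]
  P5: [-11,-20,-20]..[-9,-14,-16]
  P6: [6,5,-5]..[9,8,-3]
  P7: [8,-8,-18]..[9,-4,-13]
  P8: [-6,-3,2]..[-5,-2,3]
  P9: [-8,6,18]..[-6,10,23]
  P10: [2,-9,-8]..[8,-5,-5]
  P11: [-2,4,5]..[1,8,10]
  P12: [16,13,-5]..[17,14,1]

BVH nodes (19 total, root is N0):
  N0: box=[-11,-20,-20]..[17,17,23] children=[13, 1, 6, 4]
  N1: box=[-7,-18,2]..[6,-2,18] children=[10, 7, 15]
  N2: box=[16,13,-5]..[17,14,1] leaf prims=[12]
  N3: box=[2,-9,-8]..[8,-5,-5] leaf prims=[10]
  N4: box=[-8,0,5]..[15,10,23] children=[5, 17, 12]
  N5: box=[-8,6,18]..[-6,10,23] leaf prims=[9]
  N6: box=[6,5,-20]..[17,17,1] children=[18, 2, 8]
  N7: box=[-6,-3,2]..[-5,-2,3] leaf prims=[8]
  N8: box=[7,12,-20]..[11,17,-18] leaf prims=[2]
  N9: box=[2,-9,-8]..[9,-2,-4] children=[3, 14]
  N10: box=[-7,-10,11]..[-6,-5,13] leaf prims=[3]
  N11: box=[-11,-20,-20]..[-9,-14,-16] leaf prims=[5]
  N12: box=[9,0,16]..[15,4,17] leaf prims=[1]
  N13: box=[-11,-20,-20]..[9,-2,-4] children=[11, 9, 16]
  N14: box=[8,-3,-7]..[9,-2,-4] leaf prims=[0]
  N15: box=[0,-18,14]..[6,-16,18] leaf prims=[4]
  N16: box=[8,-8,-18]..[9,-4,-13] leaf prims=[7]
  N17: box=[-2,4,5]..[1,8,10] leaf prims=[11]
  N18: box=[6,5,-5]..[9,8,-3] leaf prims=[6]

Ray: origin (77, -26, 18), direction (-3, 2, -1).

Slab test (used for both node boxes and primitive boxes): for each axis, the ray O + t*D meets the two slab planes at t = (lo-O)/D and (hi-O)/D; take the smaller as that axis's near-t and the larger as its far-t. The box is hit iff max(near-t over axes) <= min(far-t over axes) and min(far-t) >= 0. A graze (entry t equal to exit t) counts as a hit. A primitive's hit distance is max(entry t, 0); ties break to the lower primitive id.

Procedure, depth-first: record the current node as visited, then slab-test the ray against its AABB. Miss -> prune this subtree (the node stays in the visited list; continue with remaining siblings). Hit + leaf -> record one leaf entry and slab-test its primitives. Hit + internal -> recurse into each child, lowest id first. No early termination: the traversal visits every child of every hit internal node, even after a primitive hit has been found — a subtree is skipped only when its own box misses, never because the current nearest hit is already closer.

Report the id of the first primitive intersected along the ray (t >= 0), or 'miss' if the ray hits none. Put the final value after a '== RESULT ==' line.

Trace the traversal:
N0 x:[20,88/3] y:[3,43/2] z:[-5,38] -> hit [20,43/2], descend [1, 4, 6, 13]
  N1 x:[71/3,28] y:[4,12] z:[0,16] -> miss, prune
  N4 x:[62/3,85/3] y:[13,18] z:[-5,13] -> miss, prune
  N6 x:[20,71/3] y:[31/2,43/2] z:[17,38] -> hit [20,43/2], descend [2, 8, 18]
    N2 x:[20,61/3] y:[39/2,20] z:[17,23] -> hit [20,20] leaf, test {P12@t=20}
    N8 x:[22,70/3] y:[19,43/2] z:[36,38] -> miss, prune
    N18 x:[68/3,71/3] y:[31/2,17] z:[21,23] -> miss, prune
  N13 x:[68/3,88/3] y:[3,12] z:[22,38] -> miss, prune

8 AABB tests over nodes [0, 1, 4, 6, 2, 8, 18, 13]; 1 leaf entered; closest P12.

== RESULT ==
12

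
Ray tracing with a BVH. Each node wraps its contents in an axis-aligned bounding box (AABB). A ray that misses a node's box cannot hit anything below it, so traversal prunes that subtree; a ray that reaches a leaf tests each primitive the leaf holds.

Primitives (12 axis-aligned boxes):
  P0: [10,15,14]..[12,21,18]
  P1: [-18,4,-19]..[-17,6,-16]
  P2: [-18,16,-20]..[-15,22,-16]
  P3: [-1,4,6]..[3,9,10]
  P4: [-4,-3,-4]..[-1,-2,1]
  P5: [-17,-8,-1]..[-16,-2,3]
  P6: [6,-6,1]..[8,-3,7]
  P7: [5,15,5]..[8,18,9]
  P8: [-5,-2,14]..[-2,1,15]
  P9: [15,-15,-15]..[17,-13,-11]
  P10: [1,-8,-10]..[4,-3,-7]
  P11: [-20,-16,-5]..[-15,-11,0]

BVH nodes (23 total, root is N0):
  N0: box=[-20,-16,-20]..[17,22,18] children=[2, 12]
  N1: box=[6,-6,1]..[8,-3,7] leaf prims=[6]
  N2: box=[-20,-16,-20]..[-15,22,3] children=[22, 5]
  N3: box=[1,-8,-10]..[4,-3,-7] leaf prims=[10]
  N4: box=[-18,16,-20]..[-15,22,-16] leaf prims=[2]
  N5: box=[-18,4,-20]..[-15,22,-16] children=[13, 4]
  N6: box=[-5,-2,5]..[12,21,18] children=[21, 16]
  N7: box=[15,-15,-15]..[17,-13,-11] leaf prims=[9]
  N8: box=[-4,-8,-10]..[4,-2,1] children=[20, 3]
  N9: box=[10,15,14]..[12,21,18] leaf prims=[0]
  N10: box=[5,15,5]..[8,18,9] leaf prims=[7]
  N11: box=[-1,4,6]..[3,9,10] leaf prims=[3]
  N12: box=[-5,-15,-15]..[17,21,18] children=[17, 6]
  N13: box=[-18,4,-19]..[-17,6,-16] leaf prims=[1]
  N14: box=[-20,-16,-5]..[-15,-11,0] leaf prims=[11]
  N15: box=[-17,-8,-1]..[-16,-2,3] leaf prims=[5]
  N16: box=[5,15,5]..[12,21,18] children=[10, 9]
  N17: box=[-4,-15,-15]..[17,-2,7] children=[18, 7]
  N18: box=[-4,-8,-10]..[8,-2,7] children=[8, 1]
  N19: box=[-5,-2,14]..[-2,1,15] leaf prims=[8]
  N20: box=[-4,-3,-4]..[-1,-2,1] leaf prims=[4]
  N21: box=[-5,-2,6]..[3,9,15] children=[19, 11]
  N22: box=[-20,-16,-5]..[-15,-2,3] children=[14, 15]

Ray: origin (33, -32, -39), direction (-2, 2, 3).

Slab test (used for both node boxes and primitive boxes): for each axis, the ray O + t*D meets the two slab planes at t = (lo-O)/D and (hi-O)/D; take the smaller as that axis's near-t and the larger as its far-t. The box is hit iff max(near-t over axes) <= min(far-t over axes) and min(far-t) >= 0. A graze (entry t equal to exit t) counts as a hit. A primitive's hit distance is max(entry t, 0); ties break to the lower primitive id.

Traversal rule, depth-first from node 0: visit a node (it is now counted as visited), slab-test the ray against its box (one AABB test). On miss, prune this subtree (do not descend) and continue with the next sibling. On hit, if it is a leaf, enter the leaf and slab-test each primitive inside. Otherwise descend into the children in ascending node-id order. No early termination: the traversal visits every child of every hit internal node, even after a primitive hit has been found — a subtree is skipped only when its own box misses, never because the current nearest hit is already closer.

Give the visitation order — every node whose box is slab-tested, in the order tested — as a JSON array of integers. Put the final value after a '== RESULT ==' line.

Trace the traversal:
N0 x:[8,53/2] y:[8,27] z:[19/3,19] -> hit [8,19], descend [2, 12]
  N2 x:[24,53/2] y:[8,27] z:[19/3,14] -> miss, prune
  N12 x:[8,19] y:[17/2,53/2] z:[8,19] -> hit [17/2,19], descend [6, 17]
    N6 x:[21/2,19] y:[15,53/2] z:[44/3,19] -> hit [15,19], descend [16, 21]
      N16 x:[21/2,14] y:[47/2,53/2] z:[44/3,19] -> miss, prune
      N21 x:[15,19] y:[15,41/2] z:[15,18] -> hit [15,18], descend [11, 19]
        N11 x:[15,17] y:[18,41/2] z:[15,49/3] -> miss, prune
        N19 x:[35/2,19] y:[15,33/2] z:[53/3,18] -> miss, prune
    N17 x:[8,37/2] y:[17/2,15] z:[8,46/3] -> hit [17/2,15], descend [7, 18]
      N7 x:[8,9] y:[17/2,19/2] z:[8,28/3] -> hit [17/2,9] leaf, test {P9@t=17/2}
      N18 x:[25/2,37/2] y:[12,15] z:[29/3,46/3] -> hit [25/2,15], descend [1, 8]
        N1 x:[25/2,27/2] y:[13,29/2] z:[40/3,46/3] -> hit [40/3,27/2] leaf, test {P6@t=40/3}
        N8 x:[29/2,37/2] y:[12,15] z:[29/3,40/3] -> miss, prune

13 AABB tests over nodes [0, 2, 12, 6, 16, 21, 11, 19, 17, 7, 18, 1, 8]; 2 leaves entered; closest P9.

== RESULT ==
[0, 2, 12, 6, 16, 21, 11, 19, 17, 7, 18, 1, 8]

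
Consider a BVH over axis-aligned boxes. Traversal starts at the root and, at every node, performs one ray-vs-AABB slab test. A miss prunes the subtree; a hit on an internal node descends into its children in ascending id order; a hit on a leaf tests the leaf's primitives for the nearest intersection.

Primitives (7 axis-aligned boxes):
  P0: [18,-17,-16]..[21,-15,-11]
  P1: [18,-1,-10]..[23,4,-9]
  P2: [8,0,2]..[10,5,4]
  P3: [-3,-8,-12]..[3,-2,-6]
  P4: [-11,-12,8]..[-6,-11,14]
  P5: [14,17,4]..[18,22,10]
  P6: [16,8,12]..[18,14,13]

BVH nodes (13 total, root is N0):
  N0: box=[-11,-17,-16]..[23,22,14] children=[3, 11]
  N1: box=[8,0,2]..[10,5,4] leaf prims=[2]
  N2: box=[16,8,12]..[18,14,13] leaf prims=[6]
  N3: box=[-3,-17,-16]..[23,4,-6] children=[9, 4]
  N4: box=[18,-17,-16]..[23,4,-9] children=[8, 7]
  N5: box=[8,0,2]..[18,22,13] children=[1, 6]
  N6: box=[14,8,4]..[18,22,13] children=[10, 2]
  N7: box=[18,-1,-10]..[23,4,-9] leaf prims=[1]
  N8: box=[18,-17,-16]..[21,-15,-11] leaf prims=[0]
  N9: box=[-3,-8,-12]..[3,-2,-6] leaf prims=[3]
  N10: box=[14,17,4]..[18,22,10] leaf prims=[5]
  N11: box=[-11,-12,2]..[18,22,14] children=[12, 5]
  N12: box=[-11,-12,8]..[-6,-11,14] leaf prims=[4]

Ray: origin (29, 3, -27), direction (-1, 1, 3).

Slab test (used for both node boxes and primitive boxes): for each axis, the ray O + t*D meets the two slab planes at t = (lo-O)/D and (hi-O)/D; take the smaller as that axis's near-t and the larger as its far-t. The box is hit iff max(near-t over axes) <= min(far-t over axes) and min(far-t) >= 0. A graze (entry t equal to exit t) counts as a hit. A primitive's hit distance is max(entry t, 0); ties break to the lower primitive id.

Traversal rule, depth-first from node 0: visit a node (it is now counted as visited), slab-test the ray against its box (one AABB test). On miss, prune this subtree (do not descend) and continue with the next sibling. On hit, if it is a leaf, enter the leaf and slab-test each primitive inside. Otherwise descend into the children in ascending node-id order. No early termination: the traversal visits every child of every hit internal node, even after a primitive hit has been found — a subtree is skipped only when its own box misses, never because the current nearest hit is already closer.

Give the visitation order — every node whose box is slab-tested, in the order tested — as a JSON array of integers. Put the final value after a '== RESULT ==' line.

Traverse from the root:
N0 x:[6,40] y:[-20,19] z:[11/3,41/3] -> hit [6,41/3], descend [3, 11]
  N3 x:[6,32] y:[-20,1] z:[11/3,7] -> miss, prune
  N11 x:[11,40] y:[-15,19] z:[29/3,41/3] -> hit [11,41/3], descend [5, 12]
    N5 x:[11,21] y:[-3,19] z:[29/3,40/3] -> hit [11,40/3], descend [1, 6]
      N1 x:[19,21] y:[-3,2] z:[29/3,31/3] -> miss, prune
      N6 x:[11,15] y:[5,19] z:[31/3,40/3] -> hit [11,40/3], descend [2, 10]
        N2 x:[11,13] y:[5,11] z:[13,40/3] -> miss, prune
        N10 x:[11,15] y:[14,19] z:[31/3,37/3] -> miss, prune
    N12 x:[35,40] y:[-15,-14] z:[35/3,41/3] -> miss, prune

Summary -> nodes [0, 3, 11, 5, 1, 6, 2, 10, 12]; box-tests=9; leaf-entries=0; first=miss

== RESULT ==
[0, 3, 11, 5, 1, 6, 2, 10, 12]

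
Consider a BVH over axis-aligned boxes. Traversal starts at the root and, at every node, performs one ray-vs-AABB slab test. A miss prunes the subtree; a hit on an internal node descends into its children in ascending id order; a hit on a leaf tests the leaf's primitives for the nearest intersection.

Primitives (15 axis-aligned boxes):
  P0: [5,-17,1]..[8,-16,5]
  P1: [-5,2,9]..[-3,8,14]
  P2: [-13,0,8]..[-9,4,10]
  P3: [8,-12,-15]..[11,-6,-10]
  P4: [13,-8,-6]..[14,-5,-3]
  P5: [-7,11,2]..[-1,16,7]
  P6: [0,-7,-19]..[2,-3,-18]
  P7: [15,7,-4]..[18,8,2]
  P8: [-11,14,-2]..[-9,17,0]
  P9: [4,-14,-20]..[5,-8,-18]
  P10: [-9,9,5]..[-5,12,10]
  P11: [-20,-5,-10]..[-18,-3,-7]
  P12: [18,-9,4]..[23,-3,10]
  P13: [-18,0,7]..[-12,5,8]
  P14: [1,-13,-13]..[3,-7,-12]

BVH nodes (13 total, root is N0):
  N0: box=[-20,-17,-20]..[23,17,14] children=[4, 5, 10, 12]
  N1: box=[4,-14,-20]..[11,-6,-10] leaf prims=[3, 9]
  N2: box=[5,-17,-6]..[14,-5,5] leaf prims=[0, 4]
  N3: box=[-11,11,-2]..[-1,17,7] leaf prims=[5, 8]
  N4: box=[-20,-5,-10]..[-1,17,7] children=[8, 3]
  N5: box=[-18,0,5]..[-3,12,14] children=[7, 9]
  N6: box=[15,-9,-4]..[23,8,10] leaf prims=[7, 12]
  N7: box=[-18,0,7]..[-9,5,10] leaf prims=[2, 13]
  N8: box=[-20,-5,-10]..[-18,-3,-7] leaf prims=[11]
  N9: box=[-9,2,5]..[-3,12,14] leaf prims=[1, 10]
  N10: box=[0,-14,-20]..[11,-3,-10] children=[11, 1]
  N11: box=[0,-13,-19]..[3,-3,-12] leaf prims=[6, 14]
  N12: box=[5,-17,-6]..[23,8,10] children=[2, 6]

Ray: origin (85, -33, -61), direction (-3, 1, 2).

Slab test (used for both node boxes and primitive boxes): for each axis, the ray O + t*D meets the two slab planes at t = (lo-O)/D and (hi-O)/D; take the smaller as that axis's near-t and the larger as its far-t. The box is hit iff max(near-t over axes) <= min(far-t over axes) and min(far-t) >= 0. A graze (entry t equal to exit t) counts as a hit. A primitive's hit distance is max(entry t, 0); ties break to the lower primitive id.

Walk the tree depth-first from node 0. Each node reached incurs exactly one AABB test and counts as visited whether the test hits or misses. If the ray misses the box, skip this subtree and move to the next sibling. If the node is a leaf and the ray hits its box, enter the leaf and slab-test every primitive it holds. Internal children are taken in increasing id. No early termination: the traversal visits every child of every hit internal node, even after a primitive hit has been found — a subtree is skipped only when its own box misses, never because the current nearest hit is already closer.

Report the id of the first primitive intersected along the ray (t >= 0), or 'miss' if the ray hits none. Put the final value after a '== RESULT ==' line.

Traverse from the root:
N0 x:[62/3,35] y:[16,50] z:[41/2,75/2] -> hit [62/3,35], descend [4, 5, 10, 12]
  N4 x:[86/3,35] y:[28,50] z:[51/2,34] -> hit [86/3,34], descend [3, 8]
    N3 x:[86/3,32] y:[44,50] z:[59/2,34] -> miss, prune
    N8 x:[103/3,35] y:[28,30] z:[51/2,27] -> miss, prune
  N5 x:[88/3,103/3] y:[33,45] z:[33,75/2] -> hit [33,103/3], descend [7, 9]
    N7 x:[94/3,103/3] y:[33,38] z:[34,71/2] -> hit [34,103/3] leaf, test {P2(miss), P13@t=34}
    N9 x:[88/3,94/3] y:[35,45] z:[33,75/2] -> miss, prune
  N10 x:[74/3,85/3] y:[19,30] z:[41/2,51/2] -> hit [74/3,51/2], descend [1, 11]
    N1 x:[74/3,27] y:[19,27] z:[41/2,51/2] -> hit [74/3,51/2] leaf, test {P3@t=74/3, P9(miss)}
    N11 x:[82/3,85/3] y:[20,30] z:[21,49/2] -> miss, prune
  N12 x:[62/3,80/3] y:[16,41] z:[55/2,71/2] -> miss, prune

11 AABB tests over nodes [0, 4, 3, 8, 5, 7, 9, 10, 1, 11, 12]; 2 leaves entered; closest P3.

== RESULT ==
3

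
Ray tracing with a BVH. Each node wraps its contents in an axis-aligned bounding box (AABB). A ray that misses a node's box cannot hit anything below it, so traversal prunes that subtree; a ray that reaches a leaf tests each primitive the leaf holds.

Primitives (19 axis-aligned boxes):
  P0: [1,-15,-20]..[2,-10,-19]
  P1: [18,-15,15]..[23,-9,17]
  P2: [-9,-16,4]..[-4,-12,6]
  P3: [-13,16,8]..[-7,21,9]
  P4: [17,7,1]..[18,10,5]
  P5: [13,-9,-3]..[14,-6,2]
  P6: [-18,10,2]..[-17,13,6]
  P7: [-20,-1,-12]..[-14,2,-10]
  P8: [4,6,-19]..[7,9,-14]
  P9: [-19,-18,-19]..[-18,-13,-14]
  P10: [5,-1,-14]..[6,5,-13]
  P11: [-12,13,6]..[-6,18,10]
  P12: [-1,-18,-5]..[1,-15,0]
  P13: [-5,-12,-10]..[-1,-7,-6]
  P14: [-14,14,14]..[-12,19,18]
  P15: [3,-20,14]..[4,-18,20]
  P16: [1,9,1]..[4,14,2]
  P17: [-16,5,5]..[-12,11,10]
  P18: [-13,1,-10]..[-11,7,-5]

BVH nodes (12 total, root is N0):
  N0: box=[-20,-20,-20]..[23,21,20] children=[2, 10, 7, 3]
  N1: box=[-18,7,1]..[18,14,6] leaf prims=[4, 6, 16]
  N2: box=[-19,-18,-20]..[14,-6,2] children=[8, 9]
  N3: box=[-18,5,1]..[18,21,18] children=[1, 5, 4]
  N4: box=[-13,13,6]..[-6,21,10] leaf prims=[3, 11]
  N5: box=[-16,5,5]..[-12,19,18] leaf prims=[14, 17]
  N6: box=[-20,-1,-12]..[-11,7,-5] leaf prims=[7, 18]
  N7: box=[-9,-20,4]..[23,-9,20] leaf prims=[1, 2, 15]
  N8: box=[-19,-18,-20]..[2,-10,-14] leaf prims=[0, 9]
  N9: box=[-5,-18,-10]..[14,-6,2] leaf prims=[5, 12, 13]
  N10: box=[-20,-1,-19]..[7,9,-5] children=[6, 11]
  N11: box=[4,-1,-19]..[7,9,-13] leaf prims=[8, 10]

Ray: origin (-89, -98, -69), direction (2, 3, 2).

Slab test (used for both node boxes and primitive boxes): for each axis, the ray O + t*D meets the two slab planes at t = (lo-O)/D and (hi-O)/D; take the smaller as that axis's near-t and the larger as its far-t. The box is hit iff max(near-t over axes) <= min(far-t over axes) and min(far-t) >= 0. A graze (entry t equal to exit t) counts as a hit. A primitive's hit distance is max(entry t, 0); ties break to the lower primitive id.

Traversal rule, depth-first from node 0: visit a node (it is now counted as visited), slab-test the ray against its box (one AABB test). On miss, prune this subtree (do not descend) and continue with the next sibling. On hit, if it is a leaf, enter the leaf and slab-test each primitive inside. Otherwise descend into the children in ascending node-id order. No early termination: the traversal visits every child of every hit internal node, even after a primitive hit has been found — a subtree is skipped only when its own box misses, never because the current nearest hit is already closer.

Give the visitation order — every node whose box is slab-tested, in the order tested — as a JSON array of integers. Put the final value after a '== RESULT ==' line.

Walk:
N0 x:[69/2,56] y:[26,119/3] z:[49/2,89/2] -> hit [69/2,119/3], descend [2, 3, 7, 10]
  N2 x:[35,103/2] y:[80/3,92/3] z:[49/2,71/2] -> miss, prune
  N3 x:[71/2,107/2] y:[103/3,119/3] z:[35,87/2] -> hit [71/2,119/3], descend [1, 4, 5]
    N1 x:[71/2,107/2] y:[35,112/3] z:[35,75/2] -> hit [71/2,112/3] leaf, test {P4(miss), P6@t=36, P16(miss)}
    N4 x:[38,83/2] y:[37,119/3] z:[75/2,79/2] -> hit [38,79/2] leaf, test {P3@t=77/2, P11@t=77/2}
    N5 x:[73/2,77/2] y:[103/3,39] z:[37,87/2] -> hit [37,77/2] leaf, test {P14(miss), P17(miss)}
  N7 x:[40,56] y:[26,89/3] z:[73/2,89/2] -> miss, prune
  N10 x:[69/2,48] y:[97/3,107/3] z:[25,32] -> miss, prune

order=[0, 2, 3, 1, 4, 5, 7, 10]  |boxes|=8  |leaves|=3  hit=P6

== RESULT ==
[0, 2, 3, 1, 4, 5, 7, 10]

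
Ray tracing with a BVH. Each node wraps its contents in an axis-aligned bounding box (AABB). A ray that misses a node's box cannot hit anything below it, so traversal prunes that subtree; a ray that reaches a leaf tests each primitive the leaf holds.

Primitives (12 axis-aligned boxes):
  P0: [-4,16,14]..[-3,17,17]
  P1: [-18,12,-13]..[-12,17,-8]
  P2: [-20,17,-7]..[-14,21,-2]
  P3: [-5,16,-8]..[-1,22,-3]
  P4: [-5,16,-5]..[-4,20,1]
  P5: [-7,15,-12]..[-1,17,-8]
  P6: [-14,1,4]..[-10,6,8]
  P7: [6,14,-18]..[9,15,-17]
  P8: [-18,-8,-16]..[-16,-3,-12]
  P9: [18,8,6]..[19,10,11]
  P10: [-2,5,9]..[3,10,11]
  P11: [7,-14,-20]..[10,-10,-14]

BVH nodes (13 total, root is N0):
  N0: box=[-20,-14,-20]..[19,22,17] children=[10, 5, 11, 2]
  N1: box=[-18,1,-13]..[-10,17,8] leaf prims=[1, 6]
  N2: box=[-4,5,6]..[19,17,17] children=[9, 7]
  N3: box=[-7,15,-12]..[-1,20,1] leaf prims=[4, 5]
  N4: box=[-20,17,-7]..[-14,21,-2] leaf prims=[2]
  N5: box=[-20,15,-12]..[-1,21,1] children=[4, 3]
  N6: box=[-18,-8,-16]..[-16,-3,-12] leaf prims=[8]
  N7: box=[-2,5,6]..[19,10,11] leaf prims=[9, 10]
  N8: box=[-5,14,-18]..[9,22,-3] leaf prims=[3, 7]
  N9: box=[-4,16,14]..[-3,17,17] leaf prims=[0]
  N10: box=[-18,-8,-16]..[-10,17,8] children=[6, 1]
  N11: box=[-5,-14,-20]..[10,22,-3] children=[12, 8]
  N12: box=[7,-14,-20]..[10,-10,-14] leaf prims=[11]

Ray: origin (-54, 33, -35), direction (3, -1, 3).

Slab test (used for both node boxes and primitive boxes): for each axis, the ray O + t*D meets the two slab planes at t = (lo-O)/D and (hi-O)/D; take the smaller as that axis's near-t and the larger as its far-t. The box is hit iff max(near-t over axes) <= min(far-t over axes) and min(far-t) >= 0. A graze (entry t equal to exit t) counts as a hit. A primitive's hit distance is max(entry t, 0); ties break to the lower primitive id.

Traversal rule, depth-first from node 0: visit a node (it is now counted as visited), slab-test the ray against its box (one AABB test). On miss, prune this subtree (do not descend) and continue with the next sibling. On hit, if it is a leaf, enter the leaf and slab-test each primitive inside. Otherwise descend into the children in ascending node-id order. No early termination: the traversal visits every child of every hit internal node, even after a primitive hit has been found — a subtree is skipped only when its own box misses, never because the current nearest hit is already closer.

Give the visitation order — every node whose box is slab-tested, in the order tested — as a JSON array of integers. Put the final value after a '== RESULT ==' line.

Trace the traversal:
N0 x:[34/3,73/3] y:[11,47] z:[5,52/3] -> hit [34/3,52/3], descend [2, 5, 10, 11]
  N2 x:[50/3,73/3] y:[16,28] z:[41/3,52/3] -> hit [50/3,52/3], descend [7, 9]
    N7 x:[52/3,73/3] y:[23,28] z:[41/3,46/3] -> miss, prune
    N9 x:[50/3,17] y:[16,17] z:[49/3,52/3] -> hit [50/3,17] leaf, test {P0@t=50/3}
  N5 x:[34/3,53/3] y:[12,18] z:[23/3,12] -> hit [12,12], descend [3, 4]
    N3 x:[47/3,53/3] y:[13,18] z:[23/3,12] -> miss, prune
    N4 x:[34/3,40/3] y:[12,16] z:[28/3,11] -> miss, prune
  N10 x:[12,44/3] y:[16,41] z:[19/3,43/3] -> miss, prune
  N11 x:[49/3,64/3] y:[11,47] z:[5,32/3] -> miss, prune

Visited [0, 2, 7, 9, 5, 3, 4, 10, 11]. Tests: 9 box, 1 leaf. Nearest: P0.

== RESULT ==
[0, 2, 7, 9, 5, 3, 4, 10, 11]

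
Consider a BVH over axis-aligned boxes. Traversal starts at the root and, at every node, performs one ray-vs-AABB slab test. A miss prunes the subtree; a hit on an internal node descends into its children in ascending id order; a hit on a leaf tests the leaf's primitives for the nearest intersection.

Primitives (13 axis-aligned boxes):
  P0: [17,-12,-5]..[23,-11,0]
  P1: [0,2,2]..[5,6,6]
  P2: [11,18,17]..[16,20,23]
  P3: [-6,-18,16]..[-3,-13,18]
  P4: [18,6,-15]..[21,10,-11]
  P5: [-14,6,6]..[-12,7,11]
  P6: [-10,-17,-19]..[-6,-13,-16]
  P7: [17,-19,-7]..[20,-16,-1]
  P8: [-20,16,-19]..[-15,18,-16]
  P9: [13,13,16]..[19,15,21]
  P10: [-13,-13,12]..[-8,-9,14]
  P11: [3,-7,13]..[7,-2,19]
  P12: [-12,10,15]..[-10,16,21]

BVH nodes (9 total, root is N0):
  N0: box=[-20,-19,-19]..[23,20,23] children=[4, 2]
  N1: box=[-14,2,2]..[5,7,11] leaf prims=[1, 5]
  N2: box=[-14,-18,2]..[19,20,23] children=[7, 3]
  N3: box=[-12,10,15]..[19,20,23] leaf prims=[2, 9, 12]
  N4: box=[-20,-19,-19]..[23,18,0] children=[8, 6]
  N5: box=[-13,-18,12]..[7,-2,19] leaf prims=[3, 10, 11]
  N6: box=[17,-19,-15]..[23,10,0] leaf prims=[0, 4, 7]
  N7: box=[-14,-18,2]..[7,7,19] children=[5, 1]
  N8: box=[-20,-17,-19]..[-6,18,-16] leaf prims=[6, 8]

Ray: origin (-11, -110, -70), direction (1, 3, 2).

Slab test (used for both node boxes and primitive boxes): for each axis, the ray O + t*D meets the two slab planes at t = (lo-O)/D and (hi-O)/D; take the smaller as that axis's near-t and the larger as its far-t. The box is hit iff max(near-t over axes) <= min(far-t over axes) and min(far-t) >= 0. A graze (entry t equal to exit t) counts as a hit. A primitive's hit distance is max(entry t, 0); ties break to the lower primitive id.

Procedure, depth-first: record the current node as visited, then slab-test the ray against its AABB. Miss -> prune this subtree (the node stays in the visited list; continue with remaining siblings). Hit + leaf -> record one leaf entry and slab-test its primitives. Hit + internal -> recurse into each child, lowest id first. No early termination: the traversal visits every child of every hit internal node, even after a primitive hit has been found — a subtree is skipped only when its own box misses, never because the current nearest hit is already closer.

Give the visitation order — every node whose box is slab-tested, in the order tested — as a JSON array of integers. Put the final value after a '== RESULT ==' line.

Trace the traversal:
N0 x:[-9,34] y:[91/3,130/3] z:[51/2,93/2] -> hit [91/3,34], descend [2, 4]
  N2 x:[-3,30] y:[92/3,130/3] z:[36,93/2] -> miss, prune
  N4 x:[-9,34] y:[91/3,128/3] z:[51/2,35] -> hit [91/3,34], descend [6, 8]
    N6 x:[28,34] y:[91/3,40] z:[55/2,35] -> hit [91/3,34] leaf, test {P0@t=98/3, P4(miss), P7(miss)}
    N8 x:[-9,5] y:[31,128/3] z:[51/2,27] -> miss, prune

Summary -> nodes [0, 2, 4, 6, 8]; box-tests=5; leaf-entries=1; first=P0

== RESULT ==
[0, 2, 4, 6, 8]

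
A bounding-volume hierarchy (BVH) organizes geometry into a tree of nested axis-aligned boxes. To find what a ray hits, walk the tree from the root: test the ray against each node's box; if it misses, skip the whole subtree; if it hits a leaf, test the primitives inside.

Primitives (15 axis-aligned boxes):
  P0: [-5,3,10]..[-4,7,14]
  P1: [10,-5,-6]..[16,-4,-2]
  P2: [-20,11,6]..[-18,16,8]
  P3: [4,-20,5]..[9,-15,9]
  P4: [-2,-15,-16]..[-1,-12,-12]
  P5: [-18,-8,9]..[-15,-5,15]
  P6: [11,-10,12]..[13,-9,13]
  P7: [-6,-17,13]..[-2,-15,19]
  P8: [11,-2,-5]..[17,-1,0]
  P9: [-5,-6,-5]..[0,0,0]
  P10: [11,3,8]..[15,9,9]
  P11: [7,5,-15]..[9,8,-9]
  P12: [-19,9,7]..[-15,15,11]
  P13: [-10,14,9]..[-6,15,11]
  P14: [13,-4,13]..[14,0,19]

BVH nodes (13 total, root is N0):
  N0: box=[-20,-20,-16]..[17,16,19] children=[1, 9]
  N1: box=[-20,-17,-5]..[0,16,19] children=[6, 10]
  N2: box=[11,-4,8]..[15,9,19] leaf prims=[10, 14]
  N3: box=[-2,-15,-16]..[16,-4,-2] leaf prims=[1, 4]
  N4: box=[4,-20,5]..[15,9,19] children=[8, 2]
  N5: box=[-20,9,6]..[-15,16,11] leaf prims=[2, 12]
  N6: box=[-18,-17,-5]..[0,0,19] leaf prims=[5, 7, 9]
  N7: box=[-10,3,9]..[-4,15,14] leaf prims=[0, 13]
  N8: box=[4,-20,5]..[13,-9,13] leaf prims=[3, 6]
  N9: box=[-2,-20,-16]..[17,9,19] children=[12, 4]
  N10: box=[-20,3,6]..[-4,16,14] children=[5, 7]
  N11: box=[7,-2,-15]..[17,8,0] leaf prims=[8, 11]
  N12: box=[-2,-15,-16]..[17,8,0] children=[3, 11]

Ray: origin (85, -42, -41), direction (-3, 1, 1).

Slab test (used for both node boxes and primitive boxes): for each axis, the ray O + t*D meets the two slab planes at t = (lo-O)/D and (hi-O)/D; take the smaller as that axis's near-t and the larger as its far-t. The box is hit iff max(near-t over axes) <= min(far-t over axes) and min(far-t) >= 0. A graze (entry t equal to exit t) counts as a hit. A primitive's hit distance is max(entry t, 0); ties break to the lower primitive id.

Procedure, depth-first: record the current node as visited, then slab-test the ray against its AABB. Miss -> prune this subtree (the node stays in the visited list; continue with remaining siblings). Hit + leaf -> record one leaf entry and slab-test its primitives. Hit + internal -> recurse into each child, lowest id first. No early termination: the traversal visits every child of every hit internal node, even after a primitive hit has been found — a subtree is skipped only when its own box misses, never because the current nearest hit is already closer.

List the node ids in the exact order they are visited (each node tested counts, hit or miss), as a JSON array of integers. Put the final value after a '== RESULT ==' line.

Walk:
N0 x:[68/3,35] y:[22,58] z:[25,60] -> hit [25,35], descend [1, 9]
  N1 x:[85/3,35] y:[25,58] z:[36,60] -> miss, prune
  N9 x:[68/3,29] y:[22,51] z:[25,60] -> hit [25,29], descend [4, 12]
    N4 x:[70/3,27] y:[22,51] z:[46,60] -> miss, prune
    N12 x:[68/3,29] y:[27,50] z:[25,41] -> hit [27,29], descend [3, 11]
      N3 x:[23,29] y:[27,38] z:[25,39] -> hit [27,29] leaf, test {P1(miss), P4@t=86/3}
      N11 x:[68/3,26] y:[40,50] z:[26,41] -> miss, prune

7 AABB tests over nodes [0, 1, 9, 4, 12, 3, 11]; 1 leaf entered; closest P4.

== RESULT ==
[0, 1, 9, 4, 12, 3, 11]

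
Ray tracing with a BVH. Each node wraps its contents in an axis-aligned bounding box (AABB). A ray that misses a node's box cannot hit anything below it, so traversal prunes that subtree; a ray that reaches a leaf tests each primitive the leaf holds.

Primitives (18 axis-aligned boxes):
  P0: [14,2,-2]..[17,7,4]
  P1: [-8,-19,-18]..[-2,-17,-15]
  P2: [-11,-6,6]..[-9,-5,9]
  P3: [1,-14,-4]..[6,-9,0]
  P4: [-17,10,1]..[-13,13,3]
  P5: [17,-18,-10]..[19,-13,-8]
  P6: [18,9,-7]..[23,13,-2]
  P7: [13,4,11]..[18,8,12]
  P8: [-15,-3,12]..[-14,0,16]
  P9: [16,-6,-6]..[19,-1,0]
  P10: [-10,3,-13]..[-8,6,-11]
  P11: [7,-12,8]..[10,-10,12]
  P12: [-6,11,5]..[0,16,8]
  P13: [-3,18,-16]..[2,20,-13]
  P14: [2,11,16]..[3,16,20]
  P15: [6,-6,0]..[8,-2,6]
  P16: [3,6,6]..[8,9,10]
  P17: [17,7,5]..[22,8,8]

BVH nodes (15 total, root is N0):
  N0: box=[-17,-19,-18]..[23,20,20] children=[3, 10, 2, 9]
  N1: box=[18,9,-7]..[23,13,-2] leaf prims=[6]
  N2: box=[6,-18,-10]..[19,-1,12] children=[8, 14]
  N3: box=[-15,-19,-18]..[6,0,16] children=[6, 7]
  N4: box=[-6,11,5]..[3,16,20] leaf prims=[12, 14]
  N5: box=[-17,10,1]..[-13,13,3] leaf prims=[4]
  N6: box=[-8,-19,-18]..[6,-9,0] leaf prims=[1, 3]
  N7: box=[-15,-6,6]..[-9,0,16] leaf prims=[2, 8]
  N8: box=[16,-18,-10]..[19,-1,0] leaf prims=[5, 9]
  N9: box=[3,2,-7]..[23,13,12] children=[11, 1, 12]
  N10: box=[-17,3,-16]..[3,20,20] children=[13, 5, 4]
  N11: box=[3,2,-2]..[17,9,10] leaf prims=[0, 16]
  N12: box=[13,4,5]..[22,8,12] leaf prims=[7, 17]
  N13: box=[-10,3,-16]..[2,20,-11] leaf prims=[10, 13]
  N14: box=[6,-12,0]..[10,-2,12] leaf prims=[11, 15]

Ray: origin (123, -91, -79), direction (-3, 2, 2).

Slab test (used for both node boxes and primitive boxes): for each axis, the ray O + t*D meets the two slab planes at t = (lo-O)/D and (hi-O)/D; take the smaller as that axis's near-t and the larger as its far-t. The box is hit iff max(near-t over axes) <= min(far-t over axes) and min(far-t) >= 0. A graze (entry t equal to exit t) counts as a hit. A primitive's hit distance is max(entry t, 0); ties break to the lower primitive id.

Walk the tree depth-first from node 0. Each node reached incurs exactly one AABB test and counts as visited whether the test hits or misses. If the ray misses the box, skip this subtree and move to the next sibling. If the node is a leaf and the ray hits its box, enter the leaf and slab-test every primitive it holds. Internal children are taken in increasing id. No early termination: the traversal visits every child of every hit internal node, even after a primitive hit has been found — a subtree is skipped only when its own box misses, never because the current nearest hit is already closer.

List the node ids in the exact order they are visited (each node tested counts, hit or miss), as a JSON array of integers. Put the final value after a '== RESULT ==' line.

Traverse from the root:
N0 x:[100/3,140/3] y:[36,111/2] z:[61/2,99/2] -> hit [36,140/3], descend [2, 3, 9, 10]
  N2 x:[104/3,39] y:[73/2,45] z:[69/2,91/2] -> hit [73/2,39], descend [8, 14]
    N8 x:[104/3,107/3] y:[73/2,45] z:[69/2,79/2] -> miss, prune
    N14 x:[113/3,39] y:[79/2,89/2] z:[79/2,91/2] -> miss, prune
  N3 x:[39,46] y:[36,91/2] z:[61/2,95/2] -> hit [39,91/2], descend [6, 7]
    N6 x:[39,131/3] y:[36,41] z:[61/2,79/2] -> hit [39,79/2] leaf, test {P1(miss), P3@t=39}
    N7 x:[44,46] y:[85/2,91/2] z:[85/2,95/2] -> hit [44,91/2] leaf, test {P2(miss), P8(miss)}
  N9 x:[100/3,40] y:[93/2,52] z:[36,91/2] -> miss, prune
  N10 x:[40,140/3] y:[47,111/2] z:[63/2,99/2] -> miss, prune

9 AABB tests over nodes [0, 2, 8, 14, 3, 6, 7, 9, 10]; 2 leaves entered; closest P3.

== RESULT ==
[0, 2, 8, 14, 3, 6, 7, 9, 10]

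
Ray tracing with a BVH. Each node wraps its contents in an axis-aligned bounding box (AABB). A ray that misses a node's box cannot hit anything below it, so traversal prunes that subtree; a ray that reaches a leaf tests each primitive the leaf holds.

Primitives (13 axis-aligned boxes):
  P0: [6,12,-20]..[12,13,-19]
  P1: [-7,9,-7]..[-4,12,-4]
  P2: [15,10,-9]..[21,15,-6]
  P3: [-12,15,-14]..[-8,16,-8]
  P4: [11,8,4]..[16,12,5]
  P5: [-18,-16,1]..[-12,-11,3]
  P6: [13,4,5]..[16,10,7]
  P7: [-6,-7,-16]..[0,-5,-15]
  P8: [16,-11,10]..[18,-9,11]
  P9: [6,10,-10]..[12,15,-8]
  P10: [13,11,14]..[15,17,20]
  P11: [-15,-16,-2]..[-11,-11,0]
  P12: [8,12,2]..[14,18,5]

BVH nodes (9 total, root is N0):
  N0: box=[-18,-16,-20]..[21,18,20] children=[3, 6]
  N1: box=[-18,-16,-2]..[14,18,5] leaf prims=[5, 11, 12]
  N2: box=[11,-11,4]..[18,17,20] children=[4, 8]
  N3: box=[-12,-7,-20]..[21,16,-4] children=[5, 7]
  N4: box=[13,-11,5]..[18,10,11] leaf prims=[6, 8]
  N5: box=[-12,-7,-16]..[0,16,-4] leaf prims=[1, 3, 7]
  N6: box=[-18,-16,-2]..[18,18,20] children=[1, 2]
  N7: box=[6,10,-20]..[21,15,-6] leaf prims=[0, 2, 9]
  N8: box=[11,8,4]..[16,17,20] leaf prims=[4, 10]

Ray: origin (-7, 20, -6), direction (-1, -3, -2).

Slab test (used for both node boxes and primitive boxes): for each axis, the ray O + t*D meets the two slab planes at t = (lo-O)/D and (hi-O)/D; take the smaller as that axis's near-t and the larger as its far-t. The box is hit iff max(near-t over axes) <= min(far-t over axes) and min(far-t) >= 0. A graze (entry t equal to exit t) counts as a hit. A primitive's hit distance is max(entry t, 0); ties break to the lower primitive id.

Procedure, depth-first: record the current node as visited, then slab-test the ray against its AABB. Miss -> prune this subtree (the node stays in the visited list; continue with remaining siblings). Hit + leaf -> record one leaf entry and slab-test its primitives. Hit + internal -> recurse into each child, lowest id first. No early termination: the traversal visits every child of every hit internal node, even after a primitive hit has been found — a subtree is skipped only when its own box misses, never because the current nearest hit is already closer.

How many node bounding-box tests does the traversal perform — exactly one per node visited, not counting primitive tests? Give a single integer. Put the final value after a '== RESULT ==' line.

Walk:
N0 x:[-28,11] y:[2/3,12] z:[-13,7] -> hit [2/3,7], descend [3, 6]
  N3 x:[-28,5] y:[4/3,9] z:[-1,7] -> hit [4/3,5], descend [5, 7]
    N5 x:[-7,5] y:[4/3,9] z:[-1,5] -> hit [4/3,5] leaf, test {P1(miss), P3@t=4/3, P7(miss)}
    N7 x:[-28,-13] y:[5/3,10/3] z:[0,7] -> miss, prune
  N6 x:[-25,11] y:[2/3,12] z:[-13,-2] -> miss, prune

order=[0, 3, 5, 7, 6]  |boxes|=5  |leaves|=1  hit=P3

== RESULT ==
5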